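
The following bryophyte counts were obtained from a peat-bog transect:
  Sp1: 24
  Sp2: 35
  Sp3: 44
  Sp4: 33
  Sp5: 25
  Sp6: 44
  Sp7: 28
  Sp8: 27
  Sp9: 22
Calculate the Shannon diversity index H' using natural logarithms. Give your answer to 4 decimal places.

Total N = 24+35+44+33+25+44+28+27+22 = 282, so the proportions are 0.085106, 0.124113, 0.156028, 0.117021, 0.088652, 0.156028, 0.099291, 0.095745, 0.078014 (working shown to 6 dp, full precision carried).
Each pᵢ ln pᵢ term: 0.085106×(-2.463853)=-0.209690, 0.124113×(-2.086559)=-0.258970, 0.156028×(-1.857717)=-0.289857, 0.117021×(-2.145400)=-0.251057, 0.088652×(-2.423031)=-0.214808, 0.156028×(-1.857717)=-0.289857, 0.099291×(-2.309703)=-0.229332, 0.095745×(-2.346070)=-0.224624, 0.078014×(-2.550865)=-0.199004.
Sum = -2.167198, so H' = 2.1672.

2.1672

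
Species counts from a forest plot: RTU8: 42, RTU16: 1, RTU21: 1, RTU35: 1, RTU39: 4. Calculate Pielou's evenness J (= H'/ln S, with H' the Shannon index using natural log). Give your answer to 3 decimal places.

0.357

Total N = 42+1+1+1+4 = 49, so the proportions are 0.85714, 0.02041, 0.02041, 0.02041, 0.08163 (working shown to 5 dp, full precision carried).
H' = −Σ pᵢ ln pᵢ = −((-0.13213) + (-0.07942) + (-0.07942) + (-0.07942) + (-0.20453)) = 0.57494.
With S = 5 species, ln S = 1.60944, so J = 0.57494/1.60944 = 0.35723, i.e. 0.357 to 3 decimal places.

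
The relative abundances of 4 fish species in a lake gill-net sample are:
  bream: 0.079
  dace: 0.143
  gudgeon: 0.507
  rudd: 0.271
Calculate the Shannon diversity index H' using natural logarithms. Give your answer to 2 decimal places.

Each pᵢ ln pᵢ term (working shown to 4 dp, full precision carried): 0.079×(-2.5383)=-0.2005, 0.143×(-1.9449)=-0.2781, 0.507×(-0.6792)=-0.3444, 0.271×(-1.3056)=-0.3538.
Sum = -1.1769, so H' = 1.18.

1.18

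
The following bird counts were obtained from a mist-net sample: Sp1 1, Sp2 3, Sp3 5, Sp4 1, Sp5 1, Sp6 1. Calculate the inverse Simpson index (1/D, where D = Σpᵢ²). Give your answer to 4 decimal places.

3.7895

Total N = 1+3+5+1+1+1 = 12, so the proportions are 0.08333333, 0.25, 0.41666667, 0.08333333, 0.08333333, 0.08333333 (working shown to 8 dp, full precision carried).
D = 0.08333333² + 0.25² + 0.41666667² + 0.08333333² + 0.08333333² + 0.08333333² = 0.00694444 + 0.06250000 + 0.17361111 + 0.00694444 + 0.00694444 + 0.00694444 = 0.26388889.
So 1/D = 3.789474, i.e. 3.7895 to 4 decimal places.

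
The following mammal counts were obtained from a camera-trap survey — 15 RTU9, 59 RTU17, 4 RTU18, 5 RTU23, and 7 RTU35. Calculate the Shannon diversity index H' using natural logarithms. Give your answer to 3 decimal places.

Total N = 15+59+4+5+7 = 90, so the proportions are 0.16667, 0.65556, 0.04444, 0.05556, 0.07778 (working shown to 5 dp, full precision carried).
Each pᵢ ln pᵢ term: 0.16667×(-1.79176)=-0.29863, 0.65556×(-0.42227)=-0.27682, 0.04444×(-3.11352)=-0.13838, 0.05556×(-2.89037)=-0.16058, 0.07778×(-2.55390)=-0.19864.
Sum = -1.07304, so H' = 1.073.

1.073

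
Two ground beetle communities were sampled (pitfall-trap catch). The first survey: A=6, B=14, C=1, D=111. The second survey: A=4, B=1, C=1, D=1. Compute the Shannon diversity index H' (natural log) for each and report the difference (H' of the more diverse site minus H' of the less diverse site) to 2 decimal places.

0.59

The first survey: N=132, proportions 0.04545, 0.10606, 0.00758, 0.84091, giving H' = 0.56117 (working shown to 5 dp, full precision carried).
The second survey: N=7, proportions 0.57143, 0.14286, 0.14286, 0.14286, giving H' = 1.15374.
Difference = |0.56117 − 1.15374| = 0.59257, i.e. 0.59 to 2 decimal places.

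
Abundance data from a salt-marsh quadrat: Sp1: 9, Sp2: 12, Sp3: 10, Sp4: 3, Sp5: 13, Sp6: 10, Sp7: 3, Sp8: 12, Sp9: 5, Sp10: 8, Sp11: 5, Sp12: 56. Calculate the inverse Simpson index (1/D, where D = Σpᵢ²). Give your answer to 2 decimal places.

Total N = 9+12+10+3+13+10+3+12+5+8+5+56 = 146, so the proportions are 0.061644, 0.082192, 0.068493, 0.020548, 0.089041, 0.068493, 0.020548, 0.082192, 0.034247, 0.054795, 0.034247, 0.383562 (working shown to 6 dp, full precision carried).
D = 0.061644² + 0.082192² + 0.068493² + 0.020548² + 0.089041² + 0.068493² + 0.020548² + 0.082192² + 0.034247² + 0.054795² + 0.034247² + 0.383562² = 0.003800 + 0.006755 + 0.004691 + 0.000422 + 0.007928 + 0.004691 + 0.000422 + 0.006755 + 0.001173 + 0.003002 + 0.001173 + 0.147120 = 0.187934.
So 1/D = 5.3210, i.e. 5.32 to 2 decimal places.

5.32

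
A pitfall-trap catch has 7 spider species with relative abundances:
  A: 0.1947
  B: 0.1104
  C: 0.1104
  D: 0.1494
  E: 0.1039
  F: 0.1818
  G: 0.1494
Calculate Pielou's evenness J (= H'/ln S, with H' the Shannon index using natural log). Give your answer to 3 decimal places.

0.986

H' = −Σ pᵢ ln pᵢ = −((-0.31859) + (-0.24328) + (-0.24328) + (-0.28403) + (-0.23526) + (-0.30994) + (-0.28403)) = 1.91841 (working shown to 5 dp, full precision carried).
With S = 7 species, ln S = 1.94591, so J = 1.91841/1.94591 = 0.98587, i.e. 0.986 to 3 decimal places.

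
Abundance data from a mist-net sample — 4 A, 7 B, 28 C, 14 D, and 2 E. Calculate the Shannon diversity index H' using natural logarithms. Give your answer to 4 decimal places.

1.2655

Total N = 4+7+28+14+2 = 55, so the proportions are 0.072727, 0.127273, 0.509091, 0.254545, 0.036364 (working shown to 6 dp, full precision carried).
Each pᵢ ln pᵢ term: 0.072727×(-2.621039)=-0.190621, 0.127273×(-2.061423)=-0.262363, 0.509091×(-0.675129)=-0.343702, 0.254545×(-1.368276)=-0.348288, 0.036364×(-3.314186)=-0.120516.
Sum = -1.265490, so H' = 1.2655.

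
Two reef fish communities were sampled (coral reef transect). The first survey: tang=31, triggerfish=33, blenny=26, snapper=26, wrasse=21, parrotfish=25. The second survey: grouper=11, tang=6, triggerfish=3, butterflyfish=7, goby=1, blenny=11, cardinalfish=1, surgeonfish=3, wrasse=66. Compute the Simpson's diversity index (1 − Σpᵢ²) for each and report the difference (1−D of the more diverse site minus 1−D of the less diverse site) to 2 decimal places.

0.23

The first survey: N=162, proportions 0.1914, 0.2037, 0.1605, 0.1605, 0.1296, 0.1543, giving 1−D = 0.8298 (working shown to 4 dp, full precision carried).
The second survey: N=109, proportions 0.1009, 0.055, 0.0275, 0.0642, 0.0092, 0.1009, 0.0092, 0.0275, 0.6055, giving 1−D = 0.6042.
Difference = |0.8298 − 0.6042| = 0.2256, i.e. 0.23 to 2 decimal places.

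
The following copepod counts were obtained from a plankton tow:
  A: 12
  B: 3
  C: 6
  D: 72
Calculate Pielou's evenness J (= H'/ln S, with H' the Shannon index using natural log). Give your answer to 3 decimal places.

Total N = 12+3+6+72 = 93, so the proportions are 0.12903, 0.03226, 0.06452, 0.77419 (working shown to 5 dp, full precision carried).
H' = −Σ pᵢ ln pᵢ = −((-0.26422) + (-0.11077) + (-0.17683) + (-0.19814)) = 0.74996.
With S = 4 species, ln S = 1.38629, so J = 0.74996/1.38629 = 0.54098, i.e. 0.541 to 3 decimal places.

0.541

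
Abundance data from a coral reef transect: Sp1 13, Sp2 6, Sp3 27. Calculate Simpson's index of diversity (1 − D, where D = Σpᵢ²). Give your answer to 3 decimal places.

Total N = 13+6+27 = 46, so the proportions are 0.28261, 0.13043, 0.58696 (working shown to 5 dp, full precision carried).
D = 0.28261² + 0.13043² + 0.58696² = 0.07987 + 0.01701 + 0.34452 = 0.44140.
So 1 − D = 0.55860, i.e. 0.559 to 3 decimal places.

0.559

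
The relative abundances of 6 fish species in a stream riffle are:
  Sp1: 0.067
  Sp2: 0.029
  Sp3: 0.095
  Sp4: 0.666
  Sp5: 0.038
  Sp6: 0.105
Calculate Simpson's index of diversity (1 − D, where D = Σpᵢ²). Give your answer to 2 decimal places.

D = 0.067² + 0.029² + 0.095² + 0.666² + 0.038² + 0.105² = 0.0045 + 0.0008 + 0.0090 + 0.4436 + 0.0014 + 0.0110 = 0.4704 (working shown to 4 dp, full precision carried).
So 1 − D = 0.5296, i.e. 0.53 to 2 decimal places.

0.53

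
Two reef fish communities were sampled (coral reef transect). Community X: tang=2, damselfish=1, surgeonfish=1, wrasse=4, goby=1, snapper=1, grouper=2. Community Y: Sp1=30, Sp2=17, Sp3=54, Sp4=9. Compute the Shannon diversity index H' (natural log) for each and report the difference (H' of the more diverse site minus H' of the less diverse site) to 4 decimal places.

0.5947

Community X: N=12, proportions 0.166667, 0.083333, 0.083333, 0.333333, 0.083333, 0.083333, 0.166667, giving H' = 1.791759 (working shown to 6 dp, full precision carried).
Community Y: N=110, proportions 0.272727, 0.154545, 0.490909, 0.081818, giving H' = 1.197019.
Difference = |1.791759 − 1.197019| = 0.594740, i.e. 0.5947 to 4 decimal places.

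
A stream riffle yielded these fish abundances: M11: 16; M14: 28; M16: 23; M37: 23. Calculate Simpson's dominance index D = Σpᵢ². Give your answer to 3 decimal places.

0.259

Total N = 16+28+23+23 = 90, so the proportions are 0.17778, 0.31111, 0.25556, 0.25556 (working shown to 5 dp, full precision carried).
D = 0.17778² + 0.31111² + 0.25556² + 0.25556² = 0.03160 + 0.09679 + 0.06531 + 0.06531 = 0.25901.
To 3 decimal places, D = 0.259.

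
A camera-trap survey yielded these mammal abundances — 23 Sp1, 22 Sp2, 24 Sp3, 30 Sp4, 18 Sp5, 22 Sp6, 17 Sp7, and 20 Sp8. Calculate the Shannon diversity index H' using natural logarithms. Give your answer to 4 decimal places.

Total N = 23+22+24+30+18+22+17+20 = 176, so the proportions are 0.130682, 0.125, 0.136364, 0.170455, 0.102273, 0.125, 0.096591, 0.113636 (working shown to 6 dp, full precision carried).
Each pᵢ ln pᵢ term: 0.130682×(-2.034990)=-0.265936, 0.125×(-2.079442)=-0.259930, 0.136364×(-1.992430)=-0.271695, 0.170455×(-1.769287)=-0.301583, 0.102273×(-2.280112)=-0.233193, 0.125×(-2.079442)=-0.259930, 0.096591×(-2.337271)=-0.225759, 0.113636×(-2.174752)=-0.247131.
Sum = -2.065158, so H' = 2.0652.

2.0652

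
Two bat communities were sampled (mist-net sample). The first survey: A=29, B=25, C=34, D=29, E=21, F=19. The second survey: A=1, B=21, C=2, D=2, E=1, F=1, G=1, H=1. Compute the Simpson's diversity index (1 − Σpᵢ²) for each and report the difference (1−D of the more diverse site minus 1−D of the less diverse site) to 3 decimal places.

The first survey: N=157, proportions 0.184713, 0.159236, 0.216561, 0.184713, 0.133758, 0.121019, giving 1−D = 0.826971 (working shown to 6 dp, full precision carried).
The second survey: N=30, proportions 0.033333, 0.7, 0.066667, 0.066667, 0.033333, 0.033333, 0.033333, 0.033333, giving 1−D = 0.495556.
Difference = |0.826971 − 0.495556| = 0.331415, i.e. 0.331 to 3 decimal places.

0.331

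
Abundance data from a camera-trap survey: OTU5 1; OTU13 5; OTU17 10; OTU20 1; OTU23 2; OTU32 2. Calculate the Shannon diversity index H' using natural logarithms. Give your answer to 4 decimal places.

1.4328

Total N = 1+5+10+1+2+2 = 21, so the proportions are 0.047619, 0.238095, 0.47619, 0.047619, 0.095238, 0.095238 (working shown to 6 dp, full precision carried).
Each pᵢ ln pᵢ term: 0.047619×(-3.044522)=-0.144977, 0.238095×(-1.435085)=-0.341687, 0.47619×(-0.741937)=-0.353303, 0.047619×(-3.044522)=-0.144977, 0.095238×(-2.351375)=-0.223941, 0.095238×(-2.351375)=-0.223941.
Sum = -1.432826, so H' = 1.4328.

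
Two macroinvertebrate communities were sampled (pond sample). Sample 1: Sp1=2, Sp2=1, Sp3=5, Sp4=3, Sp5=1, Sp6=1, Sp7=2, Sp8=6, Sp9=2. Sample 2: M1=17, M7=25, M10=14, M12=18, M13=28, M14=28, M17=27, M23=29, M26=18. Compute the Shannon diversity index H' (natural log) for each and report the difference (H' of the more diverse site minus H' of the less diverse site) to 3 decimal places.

Sample 1: N=23, proportions 0.08696, 0.04348, 0.21739, 0.13043, 0.04348, 0.04348, 0.08696, 0.26087, 0.08696, giving H' = 1.99408 (working shown to 5 dp, full precision carried).
Sample 2: N=204, proportions 0.08333, 0.12255, 0.06863, 0.08824, 0.13725, 0.13725, 0.13235, 0.14216, 0.08824, giving H' = 2.16675.
Difference = |1.99408 − 2.16675| = 0.17267, i.e. 0.173 to 3 decimal places.

0.173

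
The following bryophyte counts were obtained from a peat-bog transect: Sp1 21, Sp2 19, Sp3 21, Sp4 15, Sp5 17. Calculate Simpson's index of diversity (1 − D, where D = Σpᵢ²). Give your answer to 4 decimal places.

Total N = 21+19+21+15+17 = 93, so the proportions are 0.225806, 0.204301, 0.225806, 0.16129, 0.182796 (working shown to 6 dp, full precision carried).
D = 0.225806² + 0.204301² + 0.225806² + 0.16129² + 0.182796² = 0.050989 + 0.041739 + 0.050989 + 0.026015 + 0.033414 = 0.203145.
So 1 − D = 0.796855, i.e. 0.7969 to 4 decimal places.

0.7969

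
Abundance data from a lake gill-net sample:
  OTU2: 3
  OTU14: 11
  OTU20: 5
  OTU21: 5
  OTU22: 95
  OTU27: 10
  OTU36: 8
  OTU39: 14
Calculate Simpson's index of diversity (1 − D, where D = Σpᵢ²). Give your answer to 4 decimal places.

0.5805

Total N = 3+11+5+5+95+10+8+14 = 151, so the proportions are 0.019868, 0.072848, 0.033113, 0.033113, 0.629139, 0.066225, 0.05298, 0.092715 (working shown to 6 dp, full precision carried).
D = 0.019868² + 0.072848² + 0.033113² + 0.033113² + 0.629139² + 0.066225² + 0.05298² + 0.092715² = 0.000395 + 0.005307 + 0.001096 + 0.001096 + 0.395816 + 0.004386 + 0.002807 + 0.008596 = 0.419499.
So 1 − D = 0.580501, i.e. 0.5805 to 4 decimal places.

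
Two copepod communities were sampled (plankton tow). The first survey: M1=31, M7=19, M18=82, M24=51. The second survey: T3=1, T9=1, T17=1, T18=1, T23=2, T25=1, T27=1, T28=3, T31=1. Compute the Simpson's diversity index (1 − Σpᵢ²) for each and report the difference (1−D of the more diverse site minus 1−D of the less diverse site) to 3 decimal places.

The first survey: N=183, proportions 0.1694, 0.10383, 0.44809, 0.27869, giving 1−D = 0.68207 (working shown to 5 dp, full precision carried).
The second survey: N=12, proportions 0.08333, 0.08333, 0.08333, 0.08333, 0.16667, 0.08333, 0.08333, 0.25, 0.08333, giving 1−D = 0.86111.
Difference = |0.68207 − 0.86111| = 0.17904, i.e. 0.179 to 3 decimal places.

0.179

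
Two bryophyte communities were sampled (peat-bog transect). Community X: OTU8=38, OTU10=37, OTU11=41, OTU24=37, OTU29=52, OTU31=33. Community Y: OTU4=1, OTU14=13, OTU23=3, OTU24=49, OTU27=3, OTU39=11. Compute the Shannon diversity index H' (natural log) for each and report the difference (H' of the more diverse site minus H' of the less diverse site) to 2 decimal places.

0.61

Community X: N=238, proportions 0.1597, 0.1555, 0.1723, 0.1555, 0.2185, 0.1387, giving H' = 1.7809 (working shown to 4 dp, full precision carried).
Community Y: N=80, proportions 0.0125, 0.1625, 0.0375, 0.6125, 0.0375, 0.1375, giving H' = 1.1694.
Difference = |1.7809 − 1.1694| = 0.6115, i.e. 0.61 to 2 decimal places.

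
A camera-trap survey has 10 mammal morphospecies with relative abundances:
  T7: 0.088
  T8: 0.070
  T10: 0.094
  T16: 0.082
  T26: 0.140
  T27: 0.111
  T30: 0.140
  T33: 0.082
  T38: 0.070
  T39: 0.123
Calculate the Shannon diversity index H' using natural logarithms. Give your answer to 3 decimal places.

2.271

Each pᵢ ln pᵢ term (working shown to 5 dp, full precision carried): 0.088×(-2.43042)=-0.21388, 0.07×(-2.65926)=-0.18615, 0.094×(-2.36446)=-0.22226, 0.082×(-2.50104)=-0.20508, 0.14×(-1.96611)=-0.27526, 0.111×(-2.19823)=-0.24400, 0.14×(-1.96611)=-0.27526, 0.082×(-2.50104)=-0.20508, 0.07×(-2.65926)=-0.18615, 0.123×(-2.09557)=-0.25776.
Sum = -2.27087, so H' = 2.271.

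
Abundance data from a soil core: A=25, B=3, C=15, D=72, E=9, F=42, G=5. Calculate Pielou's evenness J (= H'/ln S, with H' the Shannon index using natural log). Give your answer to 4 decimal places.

0.7877

Total N = 25+3+15+72+9+42+5 = 171, so the proportions are 0.146199, 0.017544, 0.087719, 0.421053, 0.052632, 0.245614, 0.02924 (working shown to 6 dp, full precision carried).
H' = −Σ pᵢ ln pᵢ = −((-0.281109) + (-0.070931) + (-0.213475) + (-0.364209) + (-0.154970) + (-0.344841) + (-0.103281)) = 1.532817.
With S = 7 species, ln S = 1.945910, so J = 1.532817/1.945910 = 0.787712, i.e. 0.7877 to 4 decimal places.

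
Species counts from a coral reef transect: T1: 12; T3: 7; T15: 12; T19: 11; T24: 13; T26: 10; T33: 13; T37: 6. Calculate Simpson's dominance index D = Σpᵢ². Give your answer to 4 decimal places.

Total N = 12+7+12+11+13+10+13+6 = 84, so the proportions are 0.142857, 0.083333, 0.142857, 0.130952, 0.154762, 0.119048, 0.154762, 0.071429 (working shown to 6 dp, full precision carried).
D = 0.142857² + 0.083333² + 0.142857² + 0.130952² + 0.154762² + 0.119048² + 0.154762² + 0.071429² = 0.020408 + 0.006944 + 0.020408 + 0.017149 + 0.023951 + 0.014172 + 0.023951 + 0.005102 = 0.132086.
To 4 decimal places, D = 0.1321.

0.1321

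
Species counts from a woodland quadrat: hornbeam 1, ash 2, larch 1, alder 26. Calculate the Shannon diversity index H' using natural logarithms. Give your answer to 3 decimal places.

0.531

Total N = 1+2+1+26 = 30, so the proportions are 0.03333, 0.06667, 0.03333, 0.86667 (working shown to 5 dp, full precision carried).
Each pᵢ ln pᵢ term: 0.03333×(-3.40120)=-0.11337, 0.06667×(-2.70805)=-0.18054, 0.03333×(-3.40120)=-0.11337, 0.86667×(-0.14310)=-0.12402.
Sum = -0.53130, so H' = 0.531.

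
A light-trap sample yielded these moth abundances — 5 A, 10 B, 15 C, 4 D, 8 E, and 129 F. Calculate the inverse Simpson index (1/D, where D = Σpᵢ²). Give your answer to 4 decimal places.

1.7129

Total N = 5+10+15+4+8+129 = 171, so the proportions are 0.0292398, 0.0584795, 0.0877193, 0.0233918, 0.0467836, 0.754386 (working shown to 7 dp, full precision carried).
D = 0.0292398² + 0.0584795² + 0.0877193² + 0.0233918² + 0.0467836² + 0.754386² = 0.0008550 + 0.0034199 + 0.0076947 + 0.0005472 + 0.0021887 + 0.5690982 = 0.5838036.
So 1/D = 1.712905, i.e. 1.7129 to 4 decimal places.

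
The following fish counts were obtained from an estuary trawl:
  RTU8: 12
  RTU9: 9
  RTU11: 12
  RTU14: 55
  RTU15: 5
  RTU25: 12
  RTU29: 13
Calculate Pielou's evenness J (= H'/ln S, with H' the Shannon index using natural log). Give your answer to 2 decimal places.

Total N = 12+9+12+55+5+12+13 = 118, so the proportions are 0.1017, 0.0763, 0.1017, 0.4661, 0.0424, 0.1017, 0.1102 (working shown to 4 dp, full precision carried).
H' = −Σ pᵢ ln pᵢ = −((-0.2325) + (-0.1963) + (-0.2325) + (-0.3558) + (-0.1340) + (-0.2325) + (-0.2430)) = 1.6264.
With S = 7 species, ln S = 1.9459, so J = 1.6264/1.9459 = 0.8358, i.e. 0.84 to 2 decimal places.

0.84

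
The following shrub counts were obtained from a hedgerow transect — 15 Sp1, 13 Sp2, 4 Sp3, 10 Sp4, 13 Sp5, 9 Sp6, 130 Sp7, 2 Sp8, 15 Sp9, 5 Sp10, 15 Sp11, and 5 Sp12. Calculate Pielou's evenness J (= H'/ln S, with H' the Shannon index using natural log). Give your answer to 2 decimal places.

0.69

Total N = 15+13+4+10+13+9+130+2+15+5+15+5 = 236, so the proportions are 0.0636, 0.0551, 0.0169, 0.0424, 0.0551, 0.0381, 0.5508, 0.0085, 0.0636, 0.0212, 0.0636, 0.0212 (working shown to 4 dp, full precision carried).
H' = −Σ pᵢ ln pᵢ = −((-0.1752) + (-0.1597) + (-0.0691) + (-0.1340) + (-0.1597) + (-0.1246) + (-0.3285) + (-0.0404) + (-0.1752) + (-0.0817) + (-0.1752) + (-0.0817)) = 1.7047.
With S = 12 species, ln S = 2.4849, so J = 1.7047/2.4849 = 0.6860, i.e. 0.69 to 2 decimal places.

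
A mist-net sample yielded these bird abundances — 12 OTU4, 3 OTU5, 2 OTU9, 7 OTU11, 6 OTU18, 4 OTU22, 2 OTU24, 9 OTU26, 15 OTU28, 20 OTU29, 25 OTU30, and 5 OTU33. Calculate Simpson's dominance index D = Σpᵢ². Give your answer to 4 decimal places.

Total N = 12+3+2+7+6+4+2+9+15+20+25+5 = 110, so the proportions are 0.109091, 0.027273, 0.018182, 0.063636, 0.054545, 0.036364, 0.018182, 0.081818, 0.136364, 0.181818, 0.227273, 0.045455 (working shown to 6 dp, full precision carried).
D = 0.109091² + 0.027273² + 0.018182² + 0.063636² + 0.054545² + 0.036364² + 0.018182² + 0.081818² + 0.136364² + 0.181818² + 0.227273² + 0.045455² = 0.011901 + 0.000744 + 0.000331 + 0.004050 + 0.002975 + 0.001322 + 0.000331 + 0.006694 + 0.018595 + 0.033058 + 0.051653 + 0.002066 = 0.133719.
To 4 decimal places, D = 0.1337.

0.1337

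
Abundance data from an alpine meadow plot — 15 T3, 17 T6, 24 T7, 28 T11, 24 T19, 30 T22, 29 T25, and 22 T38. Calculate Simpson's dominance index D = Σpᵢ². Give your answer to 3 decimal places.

Total N = 15+17+24+28+24+30+29+22 = 189, so the proportions are 0.07937, 0.08995, 0.12698, 0.14815, 0.12698, 0.15873, 0.15344, 0.1164 (working shown to 5 dp, full precision carried).
D = 0.07937² + 0.08995² + 0.12698² + 0.14815² + 0.12698² + 0.15873² + 0.15344² + 0.1164² = 0.00630 + 0.00809 + 0.01612 + 0.02195 + 0.01612 + 0.02520 + 0.02354 + 0.01355 = 0.13088.
To 3 decimal places, D = 0.131.

0.131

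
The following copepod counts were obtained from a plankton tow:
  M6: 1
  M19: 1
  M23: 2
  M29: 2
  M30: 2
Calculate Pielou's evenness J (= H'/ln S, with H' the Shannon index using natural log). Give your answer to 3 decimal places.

Total N = 1+1+2+2+2 = 8, so the proportions are 0.125, 0.125, 0.25, 0.25, 0.25 (working shown to 5 dp, full precision carried).
H' = −Σ pᵢ ln pᵢ = −((-0.25993) + (-0.25993) + (-0.34657) + (-0.34657) + (-0.34657)) = 1.55958.
With S = 5 species, ln S = 1.60944, so J = 1.55958/1.60944 = 0.96902, i.e. 0.969 to 3 decimal places.

0.969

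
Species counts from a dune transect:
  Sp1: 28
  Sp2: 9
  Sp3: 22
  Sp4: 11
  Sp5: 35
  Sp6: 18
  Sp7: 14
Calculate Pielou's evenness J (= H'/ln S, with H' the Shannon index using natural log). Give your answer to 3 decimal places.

Total N = 28+9+22+11+35+18+14 = 137, so the proportions are 0.20438, 0.06569, 0.16058, 0.08029, 0.25547, 0.13139, 0.10219 (working shown to 5 dp, full precision carried).
H' = −Σ pᵢ ln pᵢ = −((-0.32451) + (-0.17887) + (-0.29370) + (-0.20250) + (-0.34863) + (-0.26666) + (-0.23309)) = 1.84796.
With S = 7 species, ln S = 1.94591, so J = 1.84796/1.94591 = 0.94966, i.e. 0.950 to 3 decimal places.

0.950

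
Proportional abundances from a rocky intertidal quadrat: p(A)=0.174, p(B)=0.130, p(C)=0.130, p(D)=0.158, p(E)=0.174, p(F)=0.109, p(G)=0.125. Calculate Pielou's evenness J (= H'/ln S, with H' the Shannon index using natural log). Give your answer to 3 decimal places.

0.993

H' = −Σ pᵢ ln pᵢ = −((-0.30427) + (-0.26523) + (-0.26523) + (-0.29154) + (-0.30427) + (-0.24159) + (-0.25993)) = 1.93206 (working shown to 5 dp, full precision carried).
With S = 7 species, ln S = 1.94591, so J = 1.93206/1.94591 = 0.99288, i.e. 0.993 to 3 decimal places.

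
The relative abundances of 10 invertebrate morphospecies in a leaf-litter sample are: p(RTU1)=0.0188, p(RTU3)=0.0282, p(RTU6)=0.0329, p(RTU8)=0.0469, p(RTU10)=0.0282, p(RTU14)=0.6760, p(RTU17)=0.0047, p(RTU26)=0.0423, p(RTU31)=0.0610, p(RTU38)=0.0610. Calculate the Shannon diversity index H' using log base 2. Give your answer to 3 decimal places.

Each pᵢ log₂ pᵢ term (working shown to 5 dp, full precision carried): 0.0188×(-5.73312)=-0.10778, 0.0282×(-5.14816)=-0.14518, 0.0329×(-4.92577)=-0.16206, 0.0469×(-4.41427)=-0.20703, 0.0282×(-5.14816)=-0.14518, 0.676×(-0.56490)=-0.38188, 0.0047×(-7.73312)=-0.03635, 0.0423×(-4.56320)=-0.19302, 0.061×(-4.03505)=-0.24614, 0.061×(-4.03505)=-0.24614.
Sum = -1.87075, so H' = 1.871.

1.871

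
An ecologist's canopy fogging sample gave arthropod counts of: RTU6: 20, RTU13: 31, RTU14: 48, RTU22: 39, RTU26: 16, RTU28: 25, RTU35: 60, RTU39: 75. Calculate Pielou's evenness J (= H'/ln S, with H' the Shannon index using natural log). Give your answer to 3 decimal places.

0.943

Total N = 20+31+48+39+16+25+60+75 = 314, so the proportions are 0.06369, 0.09873, 0.15287, 0.1242, 0.05096, 0.07962, 0.19108, 0.23885 (working shown to 5 dp, full precision carried).
H' = −Σ pᵢ ln pᵢ = −((-0.17539) + (-0.22859) + (-0.28711) + (-0.25907) + (-0.15168) + (-0.20147) + (-0.31625) + (-0.34202)) = 1.96159.
With S = 8 species, ln S = 2.07944, so J = 1.96159/2.07944 = 0.94332, i.e. 0.943 to 3 decimal places.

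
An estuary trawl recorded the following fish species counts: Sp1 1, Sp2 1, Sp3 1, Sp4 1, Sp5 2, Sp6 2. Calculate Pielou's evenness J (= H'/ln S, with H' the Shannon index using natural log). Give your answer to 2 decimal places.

Total N = 1+1+1+1+2+2 = 8, so the proportions are 0.125, 0.125, 0.125, 0.125, 0.25, 0.25 (working shown to 4 dp, full precision carried).
H' = −Σ pᵢ ln pᵢ = −((-0.2599) + (-0.2599) + (-0.2599) + (-0.2599) + (-0.3466) + (-0.3466)) = 1.7329.
With S = 6 species, ln S = 1.7918, so J = 1.7329/1.7918 = 0.9671, i.e. 0.97 to 2 decimal places.

0.97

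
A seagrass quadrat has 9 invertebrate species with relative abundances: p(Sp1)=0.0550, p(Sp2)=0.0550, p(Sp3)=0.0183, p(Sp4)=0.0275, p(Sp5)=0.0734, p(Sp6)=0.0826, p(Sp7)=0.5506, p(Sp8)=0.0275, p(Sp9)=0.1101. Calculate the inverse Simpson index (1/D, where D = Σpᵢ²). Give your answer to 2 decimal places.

D = 0.055² + 0.055² + 0.0183² + 0.0275² + 0.0734² + 0.0826² + 0.5506² + 0.0275² + 0.1101² = 0.00302 + 0.00302 + 0.00033 + 0.00076 + 0.00539 + 0.00682 + 0.30316 + 0.00076 + 0.01212 = 0.33539 (working shown to 5 dp, full precision carried).
So 1/D = 2.9816, i.e. 2.98 to 2 decimal places.

2.98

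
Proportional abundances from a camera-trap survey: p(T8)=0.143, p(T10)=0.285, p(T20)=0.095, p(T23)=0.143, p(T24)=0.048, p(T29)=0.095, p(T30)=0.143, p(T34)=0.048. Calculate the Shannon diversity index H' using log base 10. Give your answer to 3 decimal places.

Each pᵢ log₁₀ pᵢ term (working shown to 5 dp, full precision carried): 0.143×(-0.84466)=-0.12079, 0.285×(-0.54516)=-0.15537, 0.095×(-1.02228)=-0.09712, 0.143×(-0.84466)=-0.12079, 0.048×(-1.31876)=-0.06330, 0.095×(-1.02228)=-0.09712, 0.143×(-0.84466)=-0.12079, 0.048×(-1.31876)=-0.06330.
Sum = -0.83856, so H' = 0.839.

0.839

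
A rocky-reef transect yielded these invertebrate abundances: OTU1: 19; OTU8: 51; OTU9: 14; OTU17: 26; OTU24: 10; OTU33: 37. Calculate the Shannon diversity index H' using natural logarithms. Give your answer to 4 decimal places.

1.6502

Total N = 19+51+14+26+10+37 = 157, so the proportions are 0.121019, 0.324841, 0.089172, 0.165605, 0.063694, 0.235669 (working shown to 6 dp, full precision carried).
Each pᵢ ln pᵢ term: 0.121019×(-2.111807)=-0.255569, 0.324841×(-1.124420)=-0.365258, 0.089172×(-2.417188)=-0.215545, 0.165605×(-1.798149)=-0.297783, 0.063694×(-2.753661)=-0.175392, 0.235669×(-1.445328)=-0.340619.
Sum = -1.650166, so H' = 1.6502.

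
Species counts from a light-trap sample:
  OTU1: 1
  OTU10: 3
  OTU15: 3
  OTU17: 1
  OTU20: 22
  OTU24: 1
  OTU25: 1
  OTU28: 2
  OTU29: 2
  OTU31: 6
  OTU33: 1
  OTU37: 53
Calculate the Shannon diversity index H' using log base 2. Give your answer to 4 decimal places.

Total N = 1+3+3+1+22+1+1+2+2+6+1+53 = 96, so the proportions are 0.010417, 0.03125, 0.03125, 0.010417, 0.229167, 0.010417, 0.010417, 0.020833, 0.020833, 0.0625, 0.010417, 0.552083 (working shown to 6 dp, full precision carried).
Each pᵢ log₂ pᵢ term: 0.010417×(-6.584963)=-0.068593, 0.03125×(-5.000000)=-0.156250, 0.03125×(-5.000000)=-0.156250, 0.010417×(-6.584963)=-0.068593, 0.229167×(-2.125531)=-0.487101, 0.010417×(-6.584963)=-0.068593, 0.010417×(-6.584963)=-0.068593, 0.020833×(-5.584963)=-0.116353, 0.020833×(-5.584963)=-0.116353, 0.0625×(-4.000000)=-0.250000, 0.010417×(-6.584963)=-0.068593, 0.552083×(-0.857042)=-0.473159.
Sum = -2.098433, so H' = 2.0984.

2.0984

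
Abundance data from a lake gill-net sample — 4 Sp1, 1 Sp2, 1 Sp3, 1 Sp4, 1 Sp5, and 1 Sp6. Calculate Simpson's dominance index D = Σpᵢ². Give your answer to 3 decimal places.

0.259

Total N = 4+1+1+1+1+1 = 9, so the proportions are 0.44444, 0.11111, 0.11111, 0.11111, 0.11111, 0.11111 (working shown to 5 dp, full precision carried).
D = 0.44444² + 0.11111² + 0.11111² + 0.11111² + 0.11111² + 0.11111² = 0.19753 + 0.01235 + 0.01235 + 0.01235 + 0.01235 + 0.01235 = 0.25926.
To 3 decimal places, D = 0.259.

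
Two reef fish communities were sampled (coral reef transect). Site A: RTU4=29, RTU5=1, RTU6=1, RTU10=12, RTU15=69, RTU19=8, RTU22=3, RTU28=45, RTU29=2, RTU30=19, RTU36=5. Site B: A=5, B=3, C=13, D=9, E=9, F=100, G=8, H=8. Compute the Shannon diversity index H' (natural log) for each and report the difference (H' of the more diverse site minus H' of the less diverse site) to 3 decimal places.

0.468

Site A: N=194, proportions 0.14948, 0.00515, 0.00515, 0.06186, 0.35567, 0.04124, 0.01546, 0.23196, 0.01031, 0.09794, 0.02577, giving H' = 1.78212 (working shown to 5 dp, full precision carried).
Site B: N=155, proportions 0.03226, 0.01935, 0.08387, 0.05806, 0.05806, 0.64516, 0.05161, 0.05161, giving H' = 1.31423.
Difference = |1.78212 − 1.31423| = 0.46789, i.e. 0.468 to 3 decimal places.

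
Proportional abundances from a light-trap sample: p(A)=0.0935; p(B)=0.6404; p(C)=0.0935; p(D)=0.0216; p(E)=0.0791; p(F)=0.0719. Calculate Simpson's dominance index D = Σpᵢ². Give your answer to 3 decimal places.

0.439

D = 0.0935² + 0.6404² + 0.0935² + 0.0216² + 0.0791² + 0.0719² = 0.00874 + 0.41011 + 0.00874 + 0.00047 + 0.00626 + 0.00517 = 0.43949 (working shown to 5 dp, full precision carried).
To 3 decimal places, D = 0.439.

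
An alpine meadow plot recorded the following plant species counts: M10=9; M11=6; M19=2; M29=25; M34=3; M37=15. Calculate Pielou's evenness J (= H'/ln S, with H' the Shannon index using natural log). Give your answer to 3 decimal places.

0.831

Total N = 9+6+2+25+3+15 = 60, so the proportions are 0.15, 0.1, 0.03333, 0.41667, 0.05, 0.25 (working shown to 5 dp, full precision carried).
H' = −Σ pᵢ ln pᵢ = −((-0.28457) + (-0.23026) + (-0.11337) + (-0.36478) + (-0.14979) + (-0.34657)) = 1.48934.
With S = 6 species, ln S = 1.79176, so J = 1.48934/1.79176 = 0.83122, i.e. 0.831 to 3 decimal places.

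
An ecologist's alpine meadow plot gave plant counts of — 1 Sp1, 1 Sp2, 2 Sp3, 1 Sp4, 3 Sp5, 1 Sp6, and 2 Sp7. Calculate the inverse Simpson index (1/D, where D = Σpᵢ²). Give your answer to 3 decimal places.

5.762

Total N = 1+1+2+1+3+1+2 = 11, so the proportions are 0.0909091, 0.0909091, 0.1818182, 0.0909091, 0.2727273, 0.0909091, 0.1818182 (working shown to 7 dp, full precision carried).
D = 0.0909091² + 0.0909091² + 0.1818182² + 0.0909091² + 0.2727273² + 0.0909091² + 0.1818182² = 0.0082645 + 0.0082645 + 0.0330579 + 0.0082645 + 0.0743802 + 0.0082645 + 0.0330579 = 0.1735537.
So 1/D = 5.76190, i.e. 5.762 to 3 decimal places.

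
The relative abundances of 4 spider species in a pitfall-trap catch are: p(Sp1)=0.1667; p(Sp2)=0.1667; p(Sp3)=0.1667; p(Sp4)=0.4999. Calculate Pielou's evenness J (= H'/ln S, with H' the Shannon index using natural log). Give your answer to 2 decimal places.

H' = −Σ pᵢ ln pᵢ = −((-0.2987) + (-0.2987) + (-0.2987) + (-0.3466)) = 1.2426 (working shown to 4 dp, full precision carried).
With S = 4 species, ln S = 1.3863, so J = 1.2426/1.3863 = 0.8963, i.e. 0.90 to 2 decimal places.

0.90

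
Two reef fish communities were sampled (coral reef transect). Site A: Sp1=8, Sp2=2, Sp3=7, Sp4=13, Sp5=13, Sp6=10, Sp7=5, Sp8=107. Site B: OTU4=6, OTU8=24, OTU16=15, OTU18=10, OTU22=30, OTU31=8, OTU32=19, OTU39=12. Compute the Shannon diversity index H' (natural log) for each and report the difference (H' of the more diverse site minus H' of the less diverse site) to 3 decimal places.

0.665

Site A: N=165, proportions 0.04848, 0.01212, 0.04242, 0.07879, 0.07879, 0.06061, 0.0303, 0.64848, giving H' = 1.29141 (working shown to 5 dp, full precision carried).
Site B: N=124, proportions 0.04839, 0.19355, 0.12097, 0.08065, 0.24194, 0.06452, 0.15323, 0.09677, giving H' = 1.95653.
Difference = |1.29141 − 1.95653| = 0.66512, i.e. 0.665 to 3 decimal places.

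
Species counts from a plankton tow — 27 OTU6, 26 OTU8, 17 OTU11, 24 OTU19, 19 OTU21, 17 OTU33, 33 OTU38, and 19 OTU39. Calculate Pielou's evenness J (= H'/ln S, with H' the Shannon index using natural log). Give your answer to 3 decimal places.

Total N = 27+26+17+24+19+17+33+19 = 182, so the proportions are 0.14835, 0.14286, 0.09341, 0.13187, 0.1044, 0.09341, 0.18132, 0.1044 (working shown to 5 dp, full precision carried).
H' = −Σ pᵢ ln pᵢ = −((-0.28308) + (-0.27799) + (-0.22145) + (-0.26716) + (-0.23589) + (-0.22145) + (-0.30960) + (-0.23589)) = 2.05250.
With S = 8 species, ln S = 2.07944, so J = 2.05250/2.07944 = 0.98704, i.e. 0.987 to 3 decimal places.

0.987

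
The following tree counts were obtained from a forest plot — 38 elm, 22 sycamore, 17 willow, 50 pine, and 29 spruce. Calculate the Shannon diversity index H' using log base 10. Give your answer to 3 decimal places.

0.669

Total N = 38+22+17+50+29 = 156, so the proportions are 0.24359, 0.14103, 0.10897, 0.32051, 0.1859 (working shown to 5 dp, full precision carried).
Each pᵢ log₁₀ pᵢ term: 0.24359×(-0.61334)=-0.14940, 0.14103×(-0.85070)=-0.11997, 0.10897×(-0.96268)=-0.10491, 0.32051×(-0.49415)=-0.15838, 0.1859×(-0.73073)=-0.13584.
Sum = -0.66850, so H' = 0.669.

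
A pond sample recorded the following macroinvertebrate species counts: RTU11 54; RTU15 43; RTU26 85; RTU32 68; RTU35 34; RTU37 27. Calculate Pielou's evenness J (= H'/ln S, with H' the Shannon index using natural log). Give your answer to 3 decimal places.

0.959

Total N = 54+43+85+68+34+27 = 311, so the proportions are 0.17363, 0.13826, 0.27331, 0.21865, 0.10932, 0.08682 (working shown to 5 dp, full precision carried).
H' = −Σ pᵢ ln pᵢ = −((-0.30400) + (-0.27357) + (-0.35452) + (-0.33241) + (-0.24198) + (-0.21218)) = 1.71866.
With S = 6 species, ln S = 1.79176, so J = 1.71866/1.79176 = 0.95920, i.e. 0.959 to 3 decimal places.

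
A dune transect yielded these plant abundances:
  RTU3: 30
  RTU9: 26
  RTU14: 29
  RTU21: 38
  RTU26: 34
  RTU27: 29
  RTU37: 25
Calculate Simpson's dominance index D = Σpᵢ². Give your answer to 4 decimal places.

Total N = 30+26+29+38+34+29+25 = 211, so the proportions are 0.14218, 0.123223, 0.137441, 0.180095, 0.161137, 0.137441, 0.118483 (working shown to 6 dp, full precision carried).
D = 0.14218² + 0.123223² + 0.137441² + 0.180095² + 0.161137² + 0.137441² + 0.118483² = 0.020215 + 0.015184 + 0.018890 + 0.032434 + 0.025965 + 0.018890 + 0.014038 = 0.145617.
To 4 decimal places, D = 0.1456.

0.1456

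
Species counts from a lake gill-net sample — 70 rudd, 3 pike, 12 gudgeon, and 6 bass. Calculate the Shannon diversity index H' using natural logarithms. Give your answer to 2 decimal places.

Total N = 70+3+12+6 = 91, so the proportions are 0.7692, 0.033, 0.1319, 0.0659 (working shown to 4 dp, full precision carried).
Each pᵢ ln pᵢ term: 0.7692×(-0.2624)=-0.2018, 0.033×(-3.4122)=-0.1125, 0.1319×(-2.0260)=-0.2672, 0.0659×(-2.7191)=-0.1793.
Sum = -0.7608, so H' = 0.76.

0.76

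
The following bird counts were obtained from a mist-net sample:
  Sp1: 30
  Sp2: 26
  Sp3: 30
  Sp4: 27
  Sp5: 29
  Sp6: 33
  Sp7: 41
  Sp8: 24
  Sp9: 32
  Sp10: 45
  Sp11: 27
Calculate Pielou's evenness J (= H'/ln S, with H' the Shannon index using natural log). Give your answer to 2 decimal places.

0.99

Total N = 30+26+30+27+29+33+41+24+32+45+27 = 344, so the proportions are 0.0872, 0.0756, 0.0872, 0.0785, 0.0843, 0.0959, 0.1192, 0.0698, 0.093, 0.1308, 0.0785 (working shown to 4 dp, full precision carried).
H' = −Σ pᵢ ln pᵢ = −((-0.2127) + (-0.1952) + (-0.2127) + (-0.1997) + (-0.2085) + (-0.2249) + (-0.2535) + (-0.1858) + (-0.2209) + (-0.2661) + (-0.1997)) = 2.3798.
With S = 11 species, ln S = 2.3979, so J = 2.3798/2.3979 = 0.9925, i.e. 0.99 to 2 decimal places.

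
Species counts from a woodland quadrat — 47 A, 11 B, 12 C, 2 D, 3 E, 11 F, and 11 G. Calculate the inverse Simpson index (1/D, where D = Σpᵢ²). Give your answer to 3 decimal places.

Total N = 47+11+12+2+3+11+11 = 97, so the proportions are 0.4845361, 0.1134021, 0.1237113, 0.0206186, 0.0309278, 0.1134021, 0.1134021 (working shown to 7 dp, full precision carried).
D = 0.4845361² + 0.1134021² + 0.1237113² + 0.0206186² + 0.0309278² + 0.1134021² + 0.1134021² = 0.2347752 + 0.0128600 + 0.0153045 + 0.0004251 + 0.0009565 + 0.0128600 + 0.0128600 = 0.2900414.
So 1/D = 3.44778, i.e. 3.448 to 3 decimal places.

3.448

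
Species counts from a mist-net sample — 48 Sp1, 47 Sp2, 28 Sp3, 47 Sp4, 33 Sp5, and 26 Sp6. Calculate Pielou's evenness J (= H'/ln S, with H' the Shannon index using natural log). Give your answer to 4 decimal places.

Total N = 48+47+28+47+33+26 = 229, so the proportions are 0.209607, 0.2052402, 0.1222707, 0.2052402, 0.1441048, 0.1135371 (working shown to 7 dp, full precision carried).
H' = −Σ pᵢ ln pᵢ = −((-0.3275153) + (-0.3250131) + (-0.2569541) + (-0.3250131) + (-0.2791619) + (-0.2470142)) = 1.7606717.
With S = 6 species, ln S = 1.7917595, so J = 1.7606717/1.7917595 = 0.9826496, i.e. 0.9826 to 4 decimal places.

0.9826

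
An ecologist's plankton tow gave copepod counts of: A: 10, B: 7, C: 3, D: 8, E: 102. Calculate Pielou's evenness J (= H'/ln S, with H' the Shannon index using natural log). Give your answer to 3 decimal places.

0.499

Total N = 10+7+3+8+102 = 130, so the proportions are 0.07692, 0.05385, 0.02308, 0.06154, 0.78462 (working shown to 5 dp, full precision carried).
H' = −Σ pᵢ ln pᵢ = −((-0.19730) + (-0.15732) + (-0.08698) + (-0.17157) + (-0.19032)) = 0.80349.
With S = 5 species, ln S = 1.60944, so J = 0.80349/1.60944 = 0.49924, i.e. 0.499 to 3 decimal places.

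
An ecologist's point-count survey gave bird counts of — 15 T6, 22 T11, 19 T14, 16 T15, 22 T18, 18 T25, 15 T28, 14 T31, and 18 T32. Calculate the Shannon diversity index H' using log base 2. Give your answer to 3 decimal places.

Total N = 15+22+19+16+22+18+15+14+18 = 159, so the proportions are 0.09434, 0.13836, 0.1195, 0.10063, 0.13836, 0.11321, 0.09434, 0.08805, 0.11321 (working shown to 5 dp, full precision carried).
Each pᵢ log₂ pᵢ term: 0.09434×(-3.40599)=-0.32132, 0.13836×(-2.85345)=-0.39482, 0.1195×(-3.06496)=-0.36625, 0.10063×(-3.31288)=-0.33337, 0.13836×(-2.85345)=-0.39482, 0.11321×(-3.14296)=-0.35581, 0.09434×(-3.40599)=-0.32132, 0.08805×(-3.50553)=-0.30866, 0.11321×(-3.14296)=-0.35581.
Sum = -3.15217, so H' = 3.152.

3.152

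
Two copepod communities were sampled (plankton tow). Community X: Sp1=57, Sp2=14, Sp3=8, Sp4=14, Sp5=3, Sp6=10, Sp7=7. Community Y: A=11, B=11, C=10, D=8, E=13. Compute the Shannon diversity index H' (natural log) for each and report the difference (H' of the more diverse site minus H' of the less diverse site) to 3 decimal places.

0.064

Community X: N=113, proportions 0.50442, 0.12389, 0.0708, 0.12389, 0.02655, 0.0885, 0.06195, giving H' = 1.53335 (working shown to 5 dp, full precision carried).
Community Y: N=53, proportions 0.20755, 0.20755, 0.18868, 0.15094, 0.24528, giving H' = 1.59747.
Difference = |1.53335 − 1.59747| = 0.06412, i.e. 0.064 to 3 decimal places.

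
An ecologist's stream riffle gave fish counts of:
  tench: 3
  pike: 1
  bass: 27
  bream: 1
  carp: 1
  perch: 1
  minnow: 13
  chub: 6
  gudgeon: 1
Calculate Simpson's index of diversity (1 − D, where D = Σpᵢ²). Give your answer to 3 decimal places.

0.675

Total N = 3+1+27+1+1+1+13+6+1 = 54, so the proportions are 0.05556, 0.01852, 0.5, 0.01852, 0.01852, 0.01852, 0.24074, 0.11111, 0.01852 (working shown to 5 dp, full precision carried).
D = 0.05556² + 0.01852² + 0.5² + 0.01852² + 0.01852² + 0.01852² + 0.24074² + 0.11111² + 0.01852² = 0.00309 + 0.00034 + 0.25000 + 0.00034 + 0.00034 + 0.00034 + 0.05796 + 0.01235 + 0.00034 = 0.32510.
So 1 − D = 0.67490, i.e. 0.675 to 3 decimal places.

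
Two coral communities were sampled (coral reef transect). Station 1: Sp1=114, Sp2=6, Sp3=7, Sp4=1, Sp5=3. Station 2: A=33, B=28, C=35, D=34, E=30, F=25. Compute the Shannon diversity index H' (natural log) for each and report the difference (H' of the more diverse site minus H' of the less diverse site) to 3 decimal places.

Station 1: N=131, proportions 0.870229, 0.045802, 0.053435, 0.007634, 0.022901, giving H' = 0.542416 (working shown to 6 dp, full precision carried).
Station 2: N=185, proportions 0.178378, 0.151351, 0.189189, 0.183784, 0.162162, 0.135135, giving H' = 1.785071.
Difference = |0.542416 − 1.785071| = 1.242655, i.e. 1.243 to 3 decimal places.

1.243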